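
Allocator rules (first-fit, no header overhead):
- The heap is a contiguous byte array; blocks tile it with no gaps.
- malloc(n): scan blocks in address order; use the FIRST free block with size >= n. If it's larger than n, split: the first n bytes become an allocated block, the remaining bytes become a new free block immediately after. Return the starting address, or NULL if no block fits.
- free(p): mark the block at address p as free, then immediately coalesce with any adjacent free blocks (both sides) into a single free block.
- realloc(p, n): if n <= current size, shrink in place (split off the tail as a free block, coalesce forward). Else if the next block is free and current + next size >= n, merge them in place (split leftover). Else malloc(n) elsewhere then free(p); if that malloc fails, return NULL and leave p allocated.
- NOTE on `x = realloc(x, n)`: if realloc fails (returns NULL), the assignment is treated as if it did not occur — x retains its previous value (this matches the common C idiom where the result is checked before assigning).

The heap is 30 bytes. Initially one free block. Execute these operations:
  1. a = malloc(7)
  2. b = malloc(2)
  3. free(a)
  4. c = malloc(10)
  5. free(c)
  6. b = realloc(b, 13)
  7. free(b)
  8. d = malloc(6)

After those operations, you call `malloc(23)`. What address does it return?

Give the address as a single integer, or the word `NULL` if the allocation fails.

Op 1: a = malloc(7) -> a = 0; heap: [0-6 ALLOC][7-29 FREE]
Op 2: b = malloc(2) -> b = 7; heap: [0-6 ALLOC][7-8 ALLOC][9-29 FREE]
Op 3: free(a) -> (freed a); heap: [0-6 FREE][7-8 ALLOC][9-29 FREE]
Op 4: c = malloc(10) -> c = 9; heap: [0-6 FREE][7-8 ALLOC][9-18 ALLOC][19-29 FREE]
Op 5: free(c) -> (freed c); heap: [0-6 FREE][7-8 ALLOC][9-29 FREE]
Op 6: b = realloc(b, 13) -> b = 7; heap: [0-6 FREE][7-19 ALLOC][20-29 FREE]
Op 7: free(b) -> (freed b); heap: [0-29 FREE]
Op 8: d = malloc(6) -> d = 0; heap: [0-5 ALLOC][6-29 FREE]
malloc(23): first-fit scan over [0-5 ALLOC][6-29 FREE] -> 6

Answer: 6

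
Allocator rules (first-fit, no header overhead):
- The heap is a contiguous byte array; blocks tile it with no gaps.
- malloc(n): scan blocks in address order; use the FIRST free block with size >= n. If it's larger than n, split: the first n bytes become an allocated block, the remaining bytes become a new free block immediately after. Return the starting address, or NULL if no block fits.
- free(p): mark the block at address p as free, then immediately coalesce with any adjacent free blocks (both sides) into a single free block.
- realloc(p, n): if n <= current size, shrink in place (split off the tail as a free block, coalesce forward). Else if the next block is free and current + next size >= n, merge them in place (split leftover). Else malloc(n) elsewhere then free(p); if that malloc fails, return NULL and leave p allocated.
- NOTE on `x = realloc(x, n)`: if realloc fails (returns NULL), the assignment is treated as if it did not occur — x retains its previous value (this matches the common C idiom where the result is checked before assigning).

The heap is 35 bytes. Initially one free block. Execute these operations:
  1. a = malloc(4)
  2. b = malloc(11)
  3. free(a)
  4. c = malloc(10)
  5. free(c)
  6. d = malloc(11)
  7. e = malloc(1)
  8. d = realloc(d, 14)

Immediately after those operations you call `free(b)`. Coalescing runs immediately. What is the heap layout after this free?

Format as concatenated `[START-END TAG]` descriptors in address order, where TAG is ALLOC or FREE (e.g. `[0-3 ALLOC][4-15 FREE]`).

Op 1: a = malloc(4) -> a = 0; heap: [0-3 ALLOC][4-34 FREE]
Op 2: b = malloc(11) -> b = 4; heap: [0-3 ALLOC][4-14 ALLOC][15-34 FREE]
Op 3: free(a) -> (freed a); heap: [0-3 FREE][4-14 ALLOC][15-34 FREE]
Op 4: c = malloc(10) -> c = 15; heap: [0-3 FREE][4-14 ALLOC][15-24 ALLOC][25-34 FREE]
Op 5: free(c) -> (freed c); heap: [0-3 FREE][4-14 ALLOC][15-34 FREE]
Op 6: d = malloc(11) -> d = 15; heap: [0-3 FREE][4-14 ALLOC][15-25 ALLOC][26-34 FREE]
Op 7: e = malloc(1) -> e = 0; heap: [0-0 ALLOC][1-3 FREE][4-14 ALLOC][15-25 ALLOC][26-34 FREE]
Op 8: d = realloc(d, 14) -> d = 15; heap: [0-0 ALLOC][1-3 FREE][4-14 ALLOC][15-28 ALLOC][29-34 FREE]
free(b): b = 4 -> block [4-14 ALLOC]; mark free, coalesce with adjacent free neighbors -> [0-0 ALLOC][1-14 FREE][15-28 ALLOC][29-34 FREE]

Answer: [0-0 ALLOC][1-14 FREE][15-28 ALLOC][29-34 FREE]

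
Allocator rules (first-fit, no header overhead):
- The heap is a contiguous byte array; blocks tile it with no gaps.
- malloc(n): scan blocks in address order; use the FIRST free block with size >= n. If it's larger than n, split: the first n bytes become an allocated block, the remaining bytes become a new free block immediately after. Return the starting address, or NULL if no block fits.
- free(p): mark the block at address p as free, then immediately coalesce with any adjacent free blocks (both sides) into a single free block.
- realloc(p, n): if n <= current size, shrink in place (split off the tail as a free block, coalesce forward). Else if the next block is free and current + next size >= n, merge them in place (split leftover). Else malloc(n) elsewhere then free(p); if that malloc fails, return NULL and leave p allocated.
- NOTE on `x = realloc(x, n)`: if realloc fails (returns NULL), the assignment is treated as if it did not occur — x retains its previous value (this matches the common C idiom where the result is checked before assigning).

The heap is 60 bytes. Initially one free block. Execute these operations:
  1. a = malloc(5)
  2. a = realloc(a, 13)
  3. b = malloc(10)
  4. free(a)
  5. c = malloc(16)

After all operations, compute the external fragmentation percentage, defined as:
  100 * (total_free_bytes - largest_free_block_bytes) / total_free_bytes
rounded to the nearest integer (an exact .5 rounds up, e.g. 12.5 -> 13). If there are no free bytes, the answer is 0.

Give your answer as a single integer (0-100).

Answer: 38

Derivation:
Op 1: a = malloc(5) -> a = 0; heap: [0-4 ALLOC][5-59 FREE]
Op 2: a = realloc(a, 13) -> a = 0; heap: [0-12 ALLOC][13-59 FREE]
Op 3: b = malloc(10) -> b = 13; heap: [0-12 ALLOC][13-22 ALLOC][23-59 FREE]
Op 4: free(a) -> (freed a); heap: [0-12 FREE][13-22 ALLOC][23-59 FREE]
Op 5: c = malloc(16) -> c = 23; heap: [0-12 FREE][13-22 ALLOC][23-38 ALLOC][39-59 FREE]
Free blocks: [13 21] total_free=34 largest=21 -> 100*(34-21)/34 = 1300/34 ≈ 38.235 -> rounds to 38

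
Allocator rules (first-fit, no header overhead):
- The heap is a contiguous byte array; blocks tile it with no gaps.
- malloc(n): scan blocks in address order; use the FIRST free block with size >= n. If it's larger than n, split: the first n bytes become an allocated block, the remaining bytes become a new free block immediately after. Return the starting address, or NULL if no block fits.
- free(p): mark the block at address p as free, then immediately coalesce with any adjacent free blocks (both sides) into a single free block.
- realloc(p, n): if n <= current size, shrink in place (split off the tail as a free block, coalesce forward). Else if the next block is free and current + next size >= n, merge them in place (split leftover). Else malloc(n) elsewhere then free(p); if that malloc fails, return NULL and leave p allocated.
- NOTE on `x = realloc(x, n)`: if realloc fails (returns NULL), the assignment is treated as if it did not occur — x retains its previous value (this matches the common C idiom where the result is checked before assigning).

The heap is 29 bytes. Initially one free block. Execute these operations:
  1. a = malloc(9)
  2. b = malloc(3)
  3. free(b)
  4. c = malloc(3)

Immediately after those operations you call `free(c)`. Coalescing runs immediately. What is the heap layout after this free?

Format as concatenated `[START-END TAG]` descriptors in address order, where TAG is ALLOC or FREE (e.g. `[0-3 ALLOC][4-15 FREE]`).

Op 1: a = malloc(9) -> a = 0; heap: [0-8 ALLOC][9-28 FREE]
Op 2: b = malloc(3) -> b = 9; heap: [0-8 ALLOC][9-11 ALLOC][12-28 FREE]
Op 3: free(b) -> (freed b); heap: [0-8 ALLOC][9-28 FREE]
Op 4: c = malloc(3) -> c = 9; heap: [0-8 ALLOC][9-11 ALLOC][12-28 FREE]
free(c): c = 9 -> block [9-11 ALLOC]; mark free, coalesce with adjacent free neighbors -> [0-8 ALLOC][9-28 FREE]

Answer: [0-8 ALLOC][9-28 FREE]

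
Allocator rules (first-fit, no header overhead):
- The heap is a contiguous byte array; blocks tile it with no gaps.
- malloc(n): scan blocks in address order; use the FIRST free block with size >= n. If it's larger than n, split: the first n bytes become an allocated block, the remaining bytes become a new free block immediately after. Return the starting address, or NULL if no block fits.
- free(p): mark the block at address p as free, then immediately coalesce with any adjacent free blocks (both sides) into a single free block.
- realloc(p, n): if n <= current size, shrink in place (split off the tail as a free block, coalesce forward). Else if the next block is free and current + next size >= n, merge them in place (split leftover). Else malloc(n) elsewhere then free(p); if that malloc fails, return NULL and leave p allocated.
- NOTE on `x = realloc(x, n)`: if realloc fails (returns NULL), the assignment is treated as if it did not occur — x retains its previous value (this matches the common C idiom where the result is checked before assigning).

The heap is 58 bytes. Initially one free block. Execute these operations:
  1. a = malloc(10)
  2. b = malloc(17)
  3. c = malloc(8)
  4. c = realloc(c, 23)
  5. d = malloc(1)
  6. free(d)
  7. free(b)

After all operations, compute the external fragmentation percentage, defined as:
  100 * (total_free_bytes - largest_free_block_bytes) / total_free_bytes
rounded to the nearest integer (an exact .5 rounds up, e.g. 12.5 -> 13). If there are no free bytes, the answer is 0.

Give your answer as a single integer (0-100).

Answer: 32

Derivation:
Op 1: a = malloc(10) -> a = 0; heap: [0-9 ALLOC][10-57 FREE]
Op 2: b = malloc(17) -> b = 10; heap: [0-9 ALLOC][10-26 ALLOC][27-57 FREE]
Op 3: c = malloc(8) -> c = 27; heap: [0-9 ALLOC][10-26 ALLOC][27-34 ALLOC][35-57 FREE]
Op 4: c = realloc(c, 23) -> c = 27; heap: [0-9 ALLOC][10-26 ALLOC][27-49 ALLOC][50-57 FREE]
Op 5: d = malloc(1) -> d = 50; heap: [0-9 ALLOC][10-26 ALLOC][27-49 ALLOC][50-50 ALLOC][51-57 FREE]
Op 6: free(d) -> (freed d); heap: [0-9 ALLOC][10-26 ALLOC][27-49 ALLOC][50-57 FREE]
Op 7: free(b) -> (freed b); heap: [0-9 ALLOC][10-26 FREE][27-49 ALLOC][50-57 FREE]
Free blocks: [17 8] total_free=25 largest=17 -> 100*(25-17)/25 = 800/25 = 32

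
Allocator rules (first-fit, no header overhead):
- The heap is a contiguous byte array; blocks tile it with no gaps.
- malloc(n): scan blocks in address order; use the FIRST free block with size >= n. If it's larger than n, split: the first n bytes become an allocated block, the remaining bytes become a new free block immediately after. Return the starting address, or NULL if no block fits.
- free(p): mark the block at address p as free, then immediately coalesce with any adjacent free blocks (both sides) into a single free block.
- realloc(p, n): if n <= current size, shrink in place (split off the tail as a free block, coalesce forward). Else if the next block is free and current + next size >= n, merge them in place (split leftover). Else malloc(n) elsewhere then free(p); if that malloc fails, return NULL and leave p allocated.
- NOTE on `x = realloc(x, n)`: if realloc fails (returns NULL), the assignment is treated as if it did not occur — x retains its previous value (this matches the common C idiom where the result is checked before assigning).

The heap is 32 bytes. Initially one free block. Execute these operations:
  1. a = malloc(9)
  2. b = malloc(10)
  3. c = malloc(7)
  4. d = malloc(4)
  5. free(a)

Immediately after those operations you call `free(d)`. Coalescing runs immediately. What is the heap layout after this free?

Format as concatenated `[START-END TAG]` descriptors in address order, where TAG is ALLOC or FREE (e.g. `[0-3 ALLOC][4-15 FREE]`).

Op 1: a = malloc(9) -> a = 0; heap: [0-8 ALLOC][9-31 FREE]
Op 2: b = malloc(10) -> b = 9; heap: [0-8 ALLOC][9-18 ALLOC][19-31 FREE]
Op 3: c = malloc(7) -> c = 19; heap: [0-8 ALLOC][9-18 ALLOC][19-25 ALLOC][26-31 FREE]
Op 4: d = malloc(4) -> d = 26; heap: [0-8 ALLOC][9-18 ALLOC][19-25 ALLOC][26-29 ALLOC][30-31 FREE]
Op 5: free(a) -> (freed a); heap: [0-8 FREE][9-18 ALLOC][19-25 ALLOC][26-29 ALLOC][30-31 FREE]
free(d): d = 26 -> block [26-29 ALLOC]; mark free, coalesce with adjacent free neighbors -> [0-8 FREE][9-18 ALLOC][19-25 ALLOC][26-31 FREE]

Answer: [0-8 FREE][9-18 ALLOC][19-25 ALLOC][26-31 FREE]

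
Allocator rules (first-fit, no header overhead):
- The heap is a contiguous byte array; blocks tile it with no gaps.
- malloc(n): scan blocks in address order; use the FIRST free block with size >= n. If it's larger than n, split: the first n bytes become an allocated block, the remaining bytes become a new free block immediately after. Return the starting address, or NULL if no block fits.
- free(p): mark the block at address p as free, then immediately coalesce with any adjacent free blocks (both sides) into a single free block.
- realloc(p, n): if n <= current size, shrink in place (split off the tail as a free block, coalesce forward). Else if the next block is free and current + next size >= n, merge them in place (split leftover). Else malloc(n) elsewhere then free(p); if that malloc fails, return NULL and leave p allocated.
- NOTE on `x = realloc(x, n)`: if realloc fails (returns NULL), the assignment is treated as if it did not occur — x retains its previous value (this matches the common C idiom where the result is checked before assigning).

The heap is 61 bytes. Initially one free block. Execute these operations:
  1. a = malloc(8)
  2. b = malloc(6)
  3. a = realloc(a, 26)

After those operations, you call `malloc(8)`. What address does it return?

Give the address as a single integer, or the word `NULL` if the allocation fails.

Op 1: a = malloc(8) -> a = 0; heap: [0-7 ALLOC][8-60 FREE]
Op 2: b = malloc(6) -> b = 8; heap: [0-7 ALLOC][8-13 ALLOC][14-60 FREE]
Op 3: a = realloc(a, 26) -> a = 14; heap: [0-7 FREE][8-13 ALLOC][14-39 ALLOC][40-60 FREE]
malloc(8): first-fit scan over [0-7 FREE][8-13 ALLOC][14-39 ALLOC][40-60 FREE] -> 0

Answer: 0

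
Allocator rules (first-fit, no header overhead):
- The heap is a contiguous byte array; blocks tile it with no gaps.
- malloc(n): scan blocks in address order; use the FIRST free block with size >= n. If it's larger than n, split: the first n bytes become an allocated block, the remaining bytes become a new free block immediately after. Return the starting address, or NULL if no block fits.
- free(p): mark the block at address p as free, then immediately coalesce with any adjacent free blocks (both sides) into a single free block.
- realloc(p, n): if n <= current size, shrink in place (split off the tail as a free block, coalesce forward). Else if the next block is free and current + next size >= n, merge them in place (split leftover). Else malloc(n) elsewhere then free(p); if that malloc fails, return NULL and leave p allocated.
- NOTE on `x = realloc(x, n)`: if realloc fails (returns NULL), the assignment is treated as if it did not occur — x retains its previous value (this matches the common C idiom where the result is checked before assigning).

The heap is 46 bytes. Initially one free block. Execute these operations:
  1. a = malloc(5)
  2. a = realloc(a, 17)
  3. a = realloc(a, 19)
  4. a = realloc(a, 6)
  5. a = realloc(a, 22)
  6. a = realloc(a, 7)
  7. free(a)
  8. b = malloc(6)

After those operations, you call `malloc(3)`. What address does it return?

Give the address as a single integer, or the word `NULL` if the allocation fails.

Op 1: a = malloc(5) -> a = 0; heap: [0-4 ALLOC][5-45 FREE]
Op 2: a = realloc(a, 17) -> a = 0; heap: [0-16 ALLOC][17-45 FREE]
Op 3: a = realloc(a, 19) -> a = 0; heap: [0-18 ALLOC][19-45 FREE]
Op 4: a = realloc(a, 6) -> a = 0; heap: [0-5 ALLOC][6-45 FREE]
Op 5: a = realloc(a, 22) -> a = 0; heap: [0-21 ALLOC][22-45 FREE]
Op 6: a = realloc(a, 7) -> a = 0; heap: [0-6 ALLOC][7-45 FREE]
Op 7: free(a) -> (freed a); heap: [0-45 FREE]
Op 8: b = malloc(6) -> b = 0; heap: [0-5 ALLOC][6-45 FREE]
malloc(3): first-fit scan over [0-5 ALLOC][6-45 FREE] -> 6

Answer: 6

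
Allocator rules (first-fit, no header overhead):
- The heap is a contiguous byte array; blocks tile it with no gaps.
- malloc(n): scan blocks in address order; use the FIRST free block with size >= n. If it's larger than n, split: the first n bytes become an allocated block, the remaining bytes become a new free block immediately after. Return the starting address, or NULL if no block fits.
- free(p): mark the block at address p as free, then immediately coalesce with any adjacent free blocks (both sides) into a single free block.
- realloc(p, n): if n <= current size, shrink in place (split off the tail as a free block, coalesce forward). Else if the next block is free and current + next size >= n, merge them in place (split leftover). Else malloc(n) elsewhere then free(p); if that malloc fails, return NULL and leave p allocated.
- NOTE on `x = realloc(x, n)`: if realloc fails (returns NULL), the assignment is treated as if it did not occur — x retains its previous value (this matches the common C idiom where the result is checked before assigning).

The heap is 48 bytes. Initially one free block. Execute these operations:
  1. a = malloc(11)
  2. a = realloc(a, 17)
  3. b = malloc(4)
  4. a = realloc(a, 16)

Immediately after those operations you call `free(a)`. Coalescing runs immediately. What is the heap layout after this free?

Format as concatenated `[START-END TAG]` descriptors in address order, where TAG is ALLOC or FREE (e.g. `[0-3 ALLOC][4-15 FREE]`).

Op 1: a = malloc(11) -> a = 0; heap: [0-10 ALLOC][11-47 FREE]
Op 2: a = realloc(a, 17) -> a = 0; heap: [0-16 ALLOC][17-47 FREE]
Op 3: b = malloc(4) -> b = 17; heap: [0-16 ALLOC][17-20 ALLOC][21-47 FREE]
Op 4: a = realloc(a, 16) -> a = 0; heap: [0-15 ALLOC][16-16 FREE][17-20 ALLOC][21-47 FREE]
free(a): a = 0 -> block [0-15 ALLOC]; mark free, coalesce with adjacent free neighbors -> [0-16 FREE][17-20 ALLOC][21-47 FREE]

Answer: [0-16 FREE][17-20 ALLOC][21-47 FREE]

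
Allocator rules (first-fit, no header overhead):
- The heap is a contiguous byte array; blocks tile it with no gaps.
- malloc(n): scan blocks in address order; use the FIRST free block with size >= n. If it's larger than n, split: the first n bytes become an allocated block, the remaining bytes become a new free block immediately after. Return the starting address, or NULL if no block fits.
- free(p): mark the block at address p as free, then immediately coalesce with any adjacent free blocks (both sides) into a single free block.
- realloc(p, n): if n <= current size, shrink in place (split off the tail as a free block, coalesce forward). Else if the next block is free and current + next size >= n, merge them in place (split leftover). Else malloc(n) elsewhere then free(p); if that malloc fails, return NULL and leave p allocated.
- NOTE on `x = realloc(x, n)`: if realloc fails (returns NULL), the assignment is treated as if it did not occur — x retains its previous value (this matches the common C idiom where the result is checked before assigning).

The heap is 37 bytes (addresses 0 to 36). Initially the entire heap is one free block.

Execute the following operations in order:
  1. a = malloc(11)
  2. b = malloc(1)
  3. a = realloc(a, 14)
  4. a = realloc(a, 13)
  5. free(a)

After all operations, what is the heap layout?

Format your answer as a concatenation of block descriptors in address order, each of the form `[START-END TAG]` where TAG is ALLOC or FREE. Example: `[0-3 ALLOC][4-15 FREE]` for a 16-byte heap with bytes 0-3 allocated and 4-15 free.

Answer: [0-10 FREE][11-11 ALLOC][12-36 FREE]

Derivation:
Op 1: a = malloc(11) -> a = 0; heap: [0-10 ALLOC][11-36 FREE]
Op 2: b = malloc(1) -> b = 11; heap: [0-10 ALLOC][11-11 ALLOC][12-36 FREE]
Op 3: a = realloc(a, 14) -> a = 12; heap: [0-10 FREE][11-11 ALLOC][12-25 ALLOC][26-36 FREE]
Op 4: a = realloc(a, 13) -> a = 12; heap: [0-10 FREE][11-11 ALLOC][12-24 ALLOC][25-36 FREE]
Op 5: free(a) -> (freed a); heap: [0-10 FREE][11-11 ALLOC][12-36 FREE]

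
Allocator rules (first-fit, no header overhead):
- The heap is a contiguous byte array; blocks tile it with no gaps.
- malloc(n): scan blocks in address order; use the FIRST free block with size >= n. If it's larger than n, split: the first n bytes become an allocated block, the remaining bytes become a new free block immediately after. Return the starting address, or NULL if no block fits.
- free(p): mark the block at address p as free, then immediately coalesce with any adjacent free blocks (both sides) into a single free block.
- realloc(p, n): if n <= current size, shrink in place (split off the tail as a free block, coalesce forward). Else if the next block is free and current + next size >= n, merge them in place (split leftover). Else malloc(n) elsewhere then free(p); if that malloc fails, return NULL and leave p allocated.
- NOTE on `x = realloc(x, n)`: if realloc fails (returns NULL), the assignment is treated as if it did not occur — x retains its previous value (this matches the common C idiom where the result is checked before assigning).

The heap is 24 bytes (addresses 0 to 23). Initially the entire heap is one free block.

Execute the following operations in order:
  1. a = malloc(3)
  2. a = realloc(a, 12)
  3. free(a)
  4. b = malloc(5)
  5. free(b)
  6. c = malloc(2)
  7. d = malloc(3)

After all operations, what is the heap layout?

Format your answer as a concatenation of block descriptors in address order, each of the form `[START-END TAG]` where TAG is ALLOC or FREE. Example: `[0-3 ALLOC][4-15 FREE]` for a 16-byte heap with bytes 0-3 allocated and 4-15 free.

Op 1: a = malloc(3) -> a = 0; heap: [0-2 ALLOC][3-23 FREE]
Op 2: a = realloc(a, 12) -> a = 0; heap: [0-11 ALLOC][12-23 FREE]
Op 3: free(a) -> (freed a); heap: [0-23 FREE]
Op 4: b = malloc(5) -> b = 0; heap: [0-4 ALLOC][5-23 FREE]
Op 5: free(b) -> (freed b); heap: [0-23 FREE]
Op 6: c = malloc(2) -> c = 0; heap: [0-1 ALLOC][2-23 FREE]
Op 7: d = malloc(3) -> d = 2; heap: [0-1 ALLOC][2-4 ALLOC][5-23 FREE]

Answer: [0-1 ALLOC][2-4 ALLOC][5-23 FREE]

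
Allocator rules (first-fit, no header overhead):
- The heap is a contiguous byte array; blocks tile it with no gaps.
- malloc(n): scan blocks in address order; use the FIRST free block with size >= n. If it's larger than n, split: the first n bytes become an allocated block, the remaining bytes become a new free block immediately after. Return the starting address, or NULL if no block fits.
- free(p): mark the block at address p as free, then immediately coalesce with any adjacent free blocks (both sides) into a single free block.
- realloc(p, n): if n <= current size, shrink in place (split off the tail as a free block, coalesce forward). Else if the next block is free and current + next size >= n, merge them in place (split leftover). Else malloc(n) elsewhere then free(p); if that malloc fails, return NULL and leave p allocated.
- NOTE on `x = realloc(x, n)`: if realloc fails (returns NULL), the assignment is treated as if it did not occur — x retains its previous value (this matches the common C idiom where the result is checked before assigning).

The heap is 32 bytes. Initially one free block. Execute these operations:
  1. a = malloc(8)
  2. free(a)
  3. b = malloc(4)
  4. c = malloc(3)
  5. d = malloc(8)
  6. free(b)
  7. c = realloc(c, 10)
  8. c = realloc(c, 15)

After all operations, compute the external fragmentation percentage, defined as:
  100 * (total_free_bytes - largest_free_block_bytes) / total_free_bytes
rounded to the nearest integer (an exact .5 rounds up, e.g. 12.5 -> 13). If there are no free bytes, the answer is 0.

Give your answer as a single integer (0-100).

Answer: 22

Derivation:
Op 1: a = malloc(8) -> a = 0; heap: [0-7 ALLOC][8-31 FREE]
Op 2: free(a) -> (freed a); heap: [0-31 FREE]
Op 3: b = malloc(4) -> b = 0; heap: [0-3 ALLOC][4-31 FREE]
Op 4: c = malloc(3) -> c = 4; heap: [0-3 ALLOC][4-6 ALLOC][7-31 FREE]
Op 5: d = malloc(8) -> d = 7; heap: [0-3 ALLOC][4-6 ALLOC][7-14 ALLOC][15-31 FREE]
Op 6: free(b) -> (freed b); heap: [0-3 FREE][4-6 ALLOC][7-14 ALLOC][15-31 FREE]
Op 7: c = realloc(c, 10) -> c = 15; heap: [0-6 FREE][7-14 ALLOC][15-24 ALLOC][25-31 FREE]
Op 8: c = realloc(c, 15) -> c = 15; heap: [0-6 FREE][7-14 ALLOC][15-29 ALLOC][30-31 FREE]
Free blocks: [7 2] total_free=9 largest=7 -> 100*(9-7)/9 = 200/9 ≈ 22.222 -> rounds to 22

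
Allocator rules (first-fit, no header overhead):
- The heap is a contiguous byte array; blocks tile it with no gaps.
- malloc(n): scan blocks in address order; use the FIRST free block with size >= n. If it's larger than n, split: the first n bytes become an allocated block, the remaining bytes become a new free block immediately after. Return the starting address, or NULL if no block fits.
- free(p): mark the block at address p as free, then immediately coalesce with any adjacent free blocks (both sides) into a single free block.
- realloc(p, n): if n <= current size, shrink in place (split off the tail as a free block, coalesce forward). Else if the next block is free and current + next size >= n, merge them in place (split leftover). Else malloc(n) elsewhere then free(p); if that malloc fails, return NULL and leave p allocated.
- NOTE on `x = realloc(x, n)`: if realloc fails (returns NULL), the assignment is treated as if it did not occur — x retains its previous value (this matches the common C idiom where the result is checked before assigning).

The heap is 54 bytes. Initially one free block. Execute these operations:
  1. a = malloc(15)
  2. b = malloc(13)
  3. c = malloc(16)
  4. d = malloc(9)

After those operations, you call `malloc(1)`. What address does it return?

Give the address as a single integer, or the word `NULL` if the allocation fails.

Answer: 53

Derivation:
Op 1: a = malloc(15) -> a = 0; heap: [0-14 ALLOC][15-53 FREE]
Op 2: b = malloc(13) -> b = 15; heap: [0-14 ALLOC][15-27 ALLOC][28-53 FREE]
Op 3: c = malloc(16) -> c = 28; heap: [0-14 ALLOC][15-27 ALLOC][28-43 ALLOC][44-53 FREE]
Op 4: d = malloc(9) -> d = 44; heap: [0-14 ALLOC][15-27 ALLOC][28-43 ALLOC][44-52 ALLOC][53-53 FREE]
malloc(1): first-fit scan over [0-14 ALLOC][15-27 ALLOC][28-43 ALLOC][44-52 ALLOC][53-53 FREE] -> 53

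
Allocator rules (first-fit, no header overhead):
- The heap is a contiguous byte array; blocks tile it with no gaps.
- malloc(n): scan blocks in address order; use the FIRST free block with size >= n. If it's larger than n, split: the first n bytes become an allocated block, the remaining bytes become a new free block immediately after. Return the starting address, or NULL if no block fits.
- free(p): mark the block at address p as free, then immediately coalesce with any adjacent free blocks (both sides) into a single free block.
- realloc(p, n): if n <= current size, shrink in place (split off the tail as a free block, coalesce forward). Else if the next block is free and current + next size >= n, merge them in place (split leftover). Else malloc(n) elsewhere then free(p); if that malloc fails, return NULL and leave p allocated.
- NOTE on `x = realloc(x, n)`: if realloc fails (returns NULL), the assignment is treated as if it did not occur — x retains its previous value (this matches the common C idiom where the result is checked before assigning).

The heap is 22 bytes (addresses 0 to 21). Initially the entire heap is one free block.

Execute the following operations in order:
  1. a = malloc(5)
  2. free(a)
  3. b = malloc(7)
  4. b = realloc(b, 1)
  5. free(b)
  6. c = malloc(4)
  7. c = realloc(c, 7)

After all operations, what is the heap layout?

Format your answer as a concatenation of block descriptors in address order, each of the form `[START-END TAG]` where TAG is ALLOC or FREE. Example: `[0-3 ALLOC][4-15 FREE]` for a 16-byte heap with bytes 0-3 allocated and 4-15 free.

Answer: [0-6 ALLOC][7-21 FREE]

Derivation:
Op 1: a = malloc(5) -> a = 0; heap: [0-4 ALLOC][5-21 FREE]
Op 2: free(a) -> (freed a); heap: [0-21 FREE]
Op 3: b = malloc(7) -> b = 0; heap: [0-6 ALLOC][7-21 FREE]
Op 4: b = realloc(b, 1) -> b = 0; heap: [0-0 ALLOC][1-21 FREE]
Op 5: free(b) -> (freed b); heap: [0-21 FREE]
Op 6: c = malloc(4) -> c = 0; heap: [0-3 ALLOC][4-21 FREE]
Op 7: c = realloc(c, 7) -> c = 0; heap: [0-6 ALLOC][7-21 FREE]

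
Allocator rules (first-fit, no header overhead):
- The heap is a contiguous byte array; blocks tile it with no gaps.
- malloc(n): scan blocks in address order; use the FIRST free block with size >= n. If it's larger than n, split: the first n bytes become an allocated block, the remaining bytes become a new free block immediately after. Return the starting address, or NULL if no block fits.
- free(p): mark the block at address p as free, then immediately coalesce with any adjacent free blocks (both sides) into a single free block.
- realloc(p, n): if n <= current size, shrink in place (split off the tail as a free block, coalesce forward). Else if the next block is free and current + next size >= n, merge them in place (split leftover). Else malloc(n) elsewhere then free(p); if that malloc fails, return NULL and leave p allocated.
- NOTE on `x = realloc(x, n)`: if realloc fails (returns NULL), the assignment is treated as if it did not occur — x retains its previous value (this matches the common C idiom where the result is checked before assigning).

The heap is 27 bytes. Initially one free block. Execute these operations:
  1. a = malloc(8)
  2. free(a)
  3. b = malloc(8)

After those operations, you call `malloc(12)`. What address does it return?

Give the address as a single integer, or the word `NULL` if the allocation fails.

Answer: 8

Derivation:
Op 1: a = malloc(8) -> a = 0; heap: [0-7 ALLOC][8-26 FREE]
Op 2: free(a) -> (freed a); heap: [0-26 FREE]
Op 3: b = malloc(8) -> b = 0; heap: [0-7 ALLOC][8-26 FREE]
malloc(12): first-fit scan over [0-7 ALLOC][8-26 FREE] -> 8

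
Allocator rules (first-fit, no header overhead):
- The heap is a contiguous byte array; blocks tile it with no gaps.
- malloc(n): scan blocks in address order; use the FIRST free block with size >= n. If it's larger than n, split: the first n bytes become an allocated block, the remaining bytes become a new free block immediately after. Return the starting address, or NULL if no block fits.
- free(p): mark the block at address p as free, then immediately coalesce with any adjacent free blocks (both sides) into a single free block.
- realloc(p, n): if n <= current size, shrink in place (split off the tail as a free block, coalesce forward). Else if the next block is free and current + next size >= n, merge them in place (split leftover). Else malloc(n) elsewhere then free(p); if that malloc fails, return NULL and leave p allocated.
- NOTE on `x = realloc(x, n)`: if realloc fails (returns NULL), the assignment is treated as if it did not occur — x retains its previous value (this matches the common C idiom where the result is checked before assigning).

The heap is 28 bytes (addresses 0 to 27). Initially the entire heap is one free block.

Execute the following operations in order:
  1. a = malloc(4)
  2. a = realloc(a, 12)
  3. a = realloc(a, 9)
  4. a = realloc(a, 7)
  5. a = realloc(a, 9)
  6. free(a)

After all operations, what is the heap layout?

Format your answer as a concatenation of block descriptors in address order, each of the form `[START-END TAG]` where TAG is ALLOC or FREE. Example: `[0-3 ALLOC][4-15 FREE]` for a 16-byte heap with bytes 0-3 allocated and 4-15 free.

Op 1: a = malloc(4) -> a = 0; heap: [0-3 ALLOC][4-27 FREE]
Op 2: a = realloc(a, 12) -> a = 0; heap: [0-11 ALLOC][12-27 FREE]
Op 3: a = realloc(a, 9) -> a = 0; heap: [0-8 ALLOC][9-27 FREE]
Op 4: a = realloc(a, 7) -> a = 0; heap: [0-6 ALLOC][7-27 FREE]
Op 5: a = realloc(a, 9) -> a = 0; heap: [0-8 ALLOC][9-27 FREE]
Op 6: free(a) -> (freed a); heap: [0-27 FREE]

Answer: [0-27 FREE]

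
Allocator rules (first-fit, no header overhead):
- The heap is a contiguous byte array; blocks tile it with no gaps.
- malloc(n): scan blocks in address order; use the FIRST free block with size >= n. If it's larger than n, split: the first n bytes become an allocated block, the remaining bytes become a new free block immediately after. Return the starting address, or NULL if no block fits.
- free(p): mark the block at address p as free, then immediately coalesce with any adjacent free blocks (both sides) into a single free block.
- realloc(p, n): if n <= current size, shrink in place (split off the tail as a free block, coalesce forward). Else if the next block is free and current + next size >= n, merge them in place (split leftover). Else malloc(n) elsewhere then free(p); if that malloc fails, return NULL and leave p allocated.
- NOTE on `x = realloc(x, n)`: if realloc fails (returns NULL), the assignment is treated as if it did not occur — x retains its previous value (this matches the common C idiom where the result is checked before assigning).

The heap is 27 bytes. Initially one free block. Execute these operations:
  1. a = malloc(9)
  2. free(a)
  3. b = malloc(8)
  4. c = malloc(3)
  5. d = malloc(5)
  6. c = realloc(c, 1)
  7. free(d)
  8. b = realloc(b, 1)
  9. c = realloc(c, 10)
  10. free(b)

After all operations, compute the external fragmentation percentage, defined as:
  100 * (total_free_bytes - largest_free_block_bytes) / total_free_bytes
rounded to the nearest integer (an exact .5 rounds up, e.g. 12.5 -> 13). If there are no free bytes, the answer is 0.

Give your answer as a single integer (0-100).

Answer: 47

Derivation:
Op 1: a = malloc(9) -> a = 0; heap: [0-8 ALLOC][9-26 FREE]
Op 2: free(a) -> (freed a); heap: [0-26 FREE]
Op 3: b = malloc(8) -> b = 0; heap: [0-7 ALLOC][8-26 FREE]
Op 4: c = malloc(3) -> c = 8; heap: [0-7 ALLOC][8-10 ALLOC][11-26 FREE]
Op 5: d = malloc(5) -> d = 11; heap: [0-7 ALLOC][8-10 ALLOC][11-15 ALLOC][16-26 FREE]
Op 6: c = realloc(c, 1) -> c = 8; heap: [0-7 ALLOC][8-8 ALLOC][9-10 FREE][11-15 ALLOC][16-26 FREE]
Op 7: free(d) -> (freed d); heap: [0-7 ALLOC][8-8 ALLOC][9-26 FREE]
Op 8: b = realloc(b, 1) -> b = 0; heap: [0-0 ALLOC][1-7 FREE][8-8 ALLOC][9-26 FREE]
Op 9: c = realloc(c, 10) -> c = 8; heap: [0-0 ALLOC][1-7 FREE][8-17 ALLOC][18-26 FREE]
Op 10: free(b) -> (freed b); heap: [0-7 FREE][8-17 ALLOC][18-26 FREE]
Free blocks: [8 9] total_free=17 largest=9 -> 100*(17-9)/17 = 800/17 ≈ 47.059 -> rounds to 47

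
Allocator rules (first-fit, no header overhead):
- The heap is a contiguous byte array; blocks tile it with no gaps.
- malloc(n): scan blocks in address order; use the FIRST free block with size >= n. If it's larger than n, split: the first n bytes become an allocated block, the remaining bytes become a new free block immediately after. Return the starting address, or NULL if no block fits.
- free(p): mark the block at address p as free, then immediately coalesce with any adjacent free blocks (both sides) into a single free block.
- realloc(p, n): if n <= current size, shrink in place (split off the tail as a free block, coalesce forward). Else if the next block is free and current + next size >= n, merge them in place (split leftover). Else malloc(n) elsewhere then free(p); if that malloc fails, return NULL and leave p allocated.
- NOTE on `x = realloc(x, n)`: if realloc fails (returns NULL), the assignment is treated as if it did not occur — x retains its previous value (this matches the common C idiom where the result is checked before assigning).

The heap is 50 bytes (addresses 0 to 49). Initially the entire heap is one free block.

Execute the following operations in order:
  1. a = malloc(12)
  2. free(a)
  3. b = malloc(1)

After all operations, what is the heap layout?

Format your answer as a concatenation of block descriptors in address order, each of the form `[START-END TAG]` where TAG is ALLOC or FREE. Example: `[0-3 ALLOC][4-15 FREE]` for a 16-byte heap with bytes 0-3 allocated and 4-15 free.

Op 1: a = malloc(12) -> a = 0; heap: [0-11 ALLOC][12-49 FREE]
Op 2: free(a) -> (freed a); heap: [0-49 FREE]
Op 3: b = malloc(1) -> b = 0; heap: [0-0 ALLOC][1-49 FREE]

Answer: [0-0 ALLOC][1-49 FREE]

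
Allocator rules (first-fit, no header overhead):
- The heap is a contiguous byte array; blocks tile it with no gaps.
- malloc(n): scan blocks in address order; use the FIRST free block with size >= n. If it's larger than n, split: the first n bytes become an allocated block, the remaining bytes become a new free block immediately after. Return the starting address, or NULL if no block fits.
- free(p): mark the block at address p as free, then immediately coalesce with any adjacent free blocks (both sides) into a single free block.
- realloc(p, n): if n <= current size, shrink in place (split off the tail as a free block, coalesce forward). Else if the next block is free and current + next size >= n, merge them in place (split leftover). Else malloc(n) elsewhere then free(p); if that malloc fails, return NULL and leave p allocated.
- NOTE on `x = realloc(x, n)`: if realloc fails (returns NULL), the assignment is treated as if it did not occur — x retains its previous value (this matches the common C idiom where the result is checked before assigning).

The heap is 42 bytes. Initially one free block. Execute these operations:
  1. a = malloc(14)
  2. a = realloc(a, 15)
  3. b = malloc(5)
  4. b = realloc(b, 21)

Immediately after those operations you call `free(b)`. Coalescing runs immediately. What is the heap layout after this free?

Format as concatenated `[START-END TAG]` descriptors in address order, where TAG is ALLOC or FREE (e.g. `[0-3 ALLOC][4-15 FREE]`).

Op 1: a = malloc(14) -> a = 0; heap: [0-13 ALLOC][14-41 FREE]
Op 2: a = realloc(a, 15) -> a = 0; heap: [0-14 ALLOC][15-41 FREE]
Op 3: b = malloc(5) -> b = 15; heap: [0-14 ALLOC][15-19 ALLOC][20-41 FREE]
Op 4: b = realloc(b, 21) -> b = 15; heap: [0-14 ALLOC][15-35 ALLOC][36-41 FREE]
free(b): b = 15 -> block [15-35 ALLOC]; mark free, coalesce with adjacent free neighbors -> [0-14 ALLOC][15-41 FREE]

Answer: [0-14 ALLOC][15-41 FREE]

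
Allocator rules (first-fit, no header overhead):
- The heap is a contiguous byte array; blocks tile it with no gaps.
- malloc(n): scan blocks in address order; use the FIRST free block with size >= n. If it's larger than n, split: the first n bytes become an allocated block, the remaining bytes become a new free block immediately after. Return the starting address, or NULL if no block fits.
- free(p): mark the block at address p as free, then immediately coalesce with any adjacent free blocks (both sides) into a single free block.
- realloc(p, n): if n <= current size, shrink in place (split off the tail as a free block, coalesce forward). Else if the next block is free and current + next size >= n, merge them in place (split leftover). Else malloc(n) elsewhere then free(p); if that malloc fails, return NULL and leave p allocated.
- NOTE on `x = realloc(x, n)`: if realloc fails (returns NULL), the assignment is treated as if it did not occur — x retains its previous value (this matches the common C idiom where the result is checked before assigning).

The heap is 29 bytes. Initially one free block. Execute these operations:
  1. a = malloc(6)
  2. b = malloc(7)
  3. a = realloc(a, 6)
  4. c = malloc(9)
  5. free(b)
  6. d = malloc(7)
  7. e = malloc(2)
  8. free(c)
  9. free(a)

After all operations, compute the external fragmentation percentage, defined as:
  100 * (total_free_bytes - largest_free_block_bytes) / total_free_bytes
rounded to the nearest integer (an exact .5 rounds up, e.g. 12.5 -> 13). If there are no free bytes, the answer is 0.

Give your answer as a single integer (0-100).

Op 1: a = malloc(6) -> a = 0; heap: [0-5 ALLOC][6-28 FREE]
Op 2: b = malloc(7) -> b = 6; heap: [0-5 ALLOC][6-12 ALLOC][13-28 FREE]
Op 3: a = realloc(a, 6) -> a = 0; heap: [0-5 ALLOC][6-12 ALLOC][13-28 FREE]
Op 4: c = malloc(9) -> c = 13; heap: [0-5 ALLOC][6-12 ALLOC][13-21 ALLOC][22-28 FREE]
Op 5: free(b) -> (freed b); heap: [0-5 ALLOC][6-12 FREE][13-21 ALLOC][22-28 FREE]
Op 6: d = malloc(7) -> d = 6; heap: [0-5 ALLOC][6-12 ALLOC][13-21 ALLOC][22-28 FREE]
Op 7: e = malloc(2) -> e = 22; heap: [0-5 ALLOC][6-12 ALLOC][13-21 ALLOC][22-23 ALLOC][24-28 FREE]
Op 8: free(c) -> (freed c); heap: [0-5 ALLOC][6-12 ALLOC][13-21 FREE][22-23 ALLOC][24-28 FREE]
Op 9: free(a) -> (freed a); heap: [0-5 FREE][6-12 ALLOC][13-21 FREE][22-23 ALLOC][24-28 FREE]
Free blocks: [6 9 5] total_free=20 largest=9 -> 100*(20-9)/20 = 1100/20 = 55

Answer: 55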